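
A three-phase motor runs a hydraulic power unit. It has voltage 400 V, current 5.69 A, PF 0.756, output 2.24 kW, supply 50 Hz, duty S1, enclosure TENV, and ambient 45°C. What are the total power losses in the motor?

740 W

P_in = √3·V·I·cosφ = 1.732×400×5.69×0.756 = 2980 W
P_out = 2240 W
Losses = P_in − P_out = 2980 − 2240 = 740 W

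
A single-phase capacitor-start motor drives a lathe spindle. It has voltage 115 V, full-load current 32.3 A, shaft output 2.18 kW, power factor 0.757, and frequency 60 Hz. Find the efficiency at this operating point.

77.5 %

P_out = 2.18 kW = 2180 W
P_in = V·I·cosφ = 115 × 32.3 × 0.757 = 2812 W
η = P_out / P_in = 2180 / 2812 = 0.775 = 77.5%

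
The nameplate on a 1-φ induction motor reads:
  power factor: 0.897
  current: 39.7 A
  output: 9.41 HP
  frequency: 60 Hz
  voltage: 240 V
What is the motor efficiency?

82.1 %

P_out = 9.41 × 746 = 7020 W
P_in = V·I·cosφ = 240 × 39.7 × 0.897 = 8547 W
η = P_out / P_in = 7020 / 8547 = 0.821 = 82.1%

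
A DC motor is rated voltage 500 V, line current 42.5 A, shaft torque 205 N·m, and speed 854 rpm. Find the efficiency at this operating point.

ω = 2π × 854/60 = 89.43 rad/s; P_out = τω = 205 × 89.43 = 18333 W
P_in = V·I = 500 × 42.5 = 21250 W
η = P_out / P_in = 18333 / 21250 = 0.863 = 86.3%

86.3 %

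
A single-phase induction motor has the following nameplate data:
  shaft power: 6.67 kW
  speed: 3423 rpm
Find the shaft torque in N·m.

18.6 N·m

ω = 2π × 3423/60 = 358.5 rad/s
τ = P/ω = 6670/358.5 = 18.6 N·m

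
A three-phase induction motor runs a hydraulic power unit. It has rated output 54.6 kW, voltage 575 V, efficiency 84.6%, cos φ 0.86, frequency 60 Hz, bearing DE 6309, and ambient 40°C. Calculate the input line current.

P_out = 54.6 kW = 54600 W
P_in = P_out / η = 54600 / 0.846 = 64539 W
I_L = P_in / (√3·V_L·cosφ) = 64539 / (1.732 × 575 × 0.86) = 75.4 A

75.4 A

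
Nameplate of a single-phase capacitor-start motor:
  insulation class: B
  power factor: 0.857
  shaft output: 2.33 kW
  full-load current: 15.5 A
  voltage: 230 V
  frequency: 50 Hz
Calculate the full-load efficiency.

76.3 %

P_out = 2.33 kW = 2330 W
P_in = V·I·cosφ = 230 × 15.5 × 0.857 = 3055 W
η = P_out / P_in = 2330 / 3055 = 0.763 = 76.3%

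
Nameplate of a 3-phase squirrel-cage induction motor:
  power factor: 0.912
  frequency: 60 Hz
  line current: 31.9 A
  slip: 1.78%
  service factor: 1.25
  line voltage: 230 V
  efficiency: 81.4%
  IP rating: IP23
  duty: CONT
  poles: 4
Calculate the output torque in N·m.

P_in = √3·V·I·cosφ = 1.732 × 230 × 31.9 × 0.912 = 11589 W
P_out = η·P_in = 0.814 × 11589 = 9433 W
n_s = 120×60/4 = 1800 rpm; n = 1800×(1−0.0178) = 1768 rpm
ω = 2π×1768/60 = 185.1 rad/s
τ = P_out/ω = 9433/185.1 = 51 N·m

51 N·m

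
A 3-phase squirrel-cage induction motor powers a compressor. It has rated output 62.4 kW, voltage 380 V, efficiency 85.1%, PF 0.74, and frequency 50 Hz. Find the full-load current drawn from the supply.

P_out = 62.4 kW = 62400 W
P_in = P_out / η = 62400 / 0.851 = 73325 W
I_L = P_in / (√3·V_L·cosφ) = 73325 / (1.732 × 380 × 0.74) = 151 A

151 A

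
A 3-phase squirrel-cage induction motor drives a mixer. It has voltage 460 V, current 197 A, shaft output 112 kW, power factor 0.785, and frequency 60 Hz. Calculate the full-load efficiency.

P_out = 112 kW = 112000 W
P_in = √3·V_L·I_L·cosφ = 1.732 × 460 × 197 × 0.785 = 123209 W
η = P_out / P_in = 112000 / 123209 = 0.909 = 90.9%

90.9 %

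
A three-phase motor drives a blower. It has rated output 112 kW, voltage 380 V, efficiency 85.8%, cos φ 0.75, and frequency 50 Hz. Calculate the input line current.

P_out = 112 kW = 112000 W
P_in = P_out / η = 112000 / 0.858 = 130536 W
I_L = P_in / (√3·V_L·cosφ) = 130536 / (1.732 × 380 × 0.75) = 264 A

264 A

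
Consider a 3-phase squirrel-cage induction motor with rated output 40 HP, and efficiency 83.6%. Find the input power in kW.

35.7 kW

P_out = 40 × 746 = 29840 W
P_in = P_out/η = 29840/0.836 = 35694 W = 35.7 kW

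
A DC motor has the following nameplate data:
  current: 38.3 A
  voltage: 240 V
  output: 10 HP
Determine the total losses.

1730 W

P_in = V·I = 240×38.3 = 9192 W
P_out = 10×746 = 7460 W
Losses = P_in − P_out = 9192 − 7460 = 1732 W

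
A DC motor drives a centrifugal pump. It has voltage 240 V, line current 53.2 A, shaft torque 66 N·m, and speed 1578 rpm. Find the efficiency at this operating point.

ω = 2π × 1578/60 = 165.2 rad/s; P_out = τω = 66 × 165.2 = 10903 W
P_in = V·I = 240 × 53.2 = 12768 W
η = P_out / P_in = 10903 / 12768 = 0.854 = 85.4%

85.4 %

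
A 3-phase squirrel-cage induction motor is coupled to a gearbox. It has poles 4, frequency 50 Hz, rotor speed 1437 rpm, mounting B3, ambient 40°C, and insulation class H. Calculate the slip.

n_s = 120f/p = 120×50/4 = 1500 rpm
s = (n_s − n)/n_s = (1500 − 1437)/1500 = 0.0420

4.20 %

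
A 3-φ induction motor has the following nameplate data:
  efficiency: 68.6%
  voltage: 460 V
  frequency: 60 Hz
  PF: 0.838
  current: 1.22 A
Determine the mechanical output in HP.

P_in = √3·V·I·cosφ = 1.732 × 460 × 1.22 × 0.838 = 815 W
P_out = η·P_in = 0.686 × 815 = 559 W
= 559/746 = 0.749 HP

0.749 HP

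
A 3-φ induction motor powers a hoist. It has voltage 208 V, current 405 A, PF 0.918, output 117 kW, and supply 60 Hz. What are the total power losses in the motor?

16900 W

P_in = √3·V·I·cosφ = 1.732×208×405×0.918 = 133940 W
P_out = 117000 W
Losses = P_in − P_out = 133940 − 117000 = 16940 W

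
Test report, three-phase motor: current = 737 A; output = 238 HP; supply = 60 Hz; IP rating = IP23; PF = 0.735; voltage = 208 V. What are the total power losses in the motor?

P_in = √3·V·I·cosφ = 1.732×208×737×0.735 = 195149 W
P_out = 238×746 = 177548 W
Losses = P_in − P_out = 195149 − 177548 = 17601 W

17.6 kW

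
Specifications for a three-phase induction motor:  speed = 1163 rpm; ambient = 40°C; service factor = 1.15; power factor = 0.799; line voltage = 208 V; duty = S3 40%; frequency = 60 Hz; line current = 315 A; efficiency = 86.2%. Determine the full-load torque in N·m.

P_in = √3·V·I·cosφ = 1.732 × 208 × 315 × 0.799 = 90671 W
P_out = η·P_in = 0.862 × 90671 = 78158 W
n = 1163 rpm
ω = 2π×1163/60 = 121.8 rad/s
τ = P_out/ω = 78158/121.8 = 642 N·m

642 N·m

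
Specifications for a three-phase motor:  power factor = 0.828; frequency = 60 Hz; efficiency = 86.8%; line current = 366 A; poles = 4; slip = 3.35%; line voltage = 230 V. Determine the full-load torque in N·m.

575 N·m

P_in = √3·V·I·cosφ = 1.732 × 230 × 366 × 0.828 = 120722 W
P_out = η·P_in = 0.868 × 120722 = 104787 W
n_s = 120×60/4 = 1800 rpm; n = 1800×(1−0.0335) = 1740 rpm
ω = 2π×1740/60 = 182.2 rad/s
τ = P_out/ω = 104787/182.2 = 575 N·m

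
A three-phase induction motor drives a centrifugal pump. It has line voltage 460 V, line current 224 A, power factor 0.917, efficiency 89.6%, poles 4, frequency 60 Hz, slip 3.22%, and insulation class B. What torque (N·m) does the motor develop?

P_in = √3·V·I·cosφ = 1.732 × 460 × 224 × 0.917 = 163653 W
P_out = η·P_in = 0.896 × 163653 = 146633 W
n_s = 120×60/4 = 1800 rpm; n = 1800×(1−0.0322) = 1742 rpm
ω = 2π×1742/60 = 182.4 rad/s
τ = P_out/ω = 146633/182.4 = 804 N·m

804 N·m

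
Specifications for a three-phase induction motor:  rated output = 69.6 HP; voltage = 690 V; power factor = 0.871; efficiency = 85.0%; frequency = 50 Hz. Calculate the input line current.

58.7 A

P_out = 69.6 × 746 = 51922 W
P_in = P_out / η = 51922 / 0.850 = 61085 W
I_L = P_in / (√3·V_L·cosφ) = 61085 / (1.732 × 690 × 0.871) = 58.7 A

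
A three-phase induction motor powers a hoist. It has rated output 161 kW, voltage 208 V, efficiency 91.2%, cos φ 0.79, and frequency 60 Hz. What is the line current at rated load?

P_out = 161 kW = 161000 W
P_in = P_out / η = 161000 / 0.912 = 176535 W
I_L = P_in / (√3·V_L·cosφ) = 176535 / (1.732 × 208 × 0.79) = 620 A

620 A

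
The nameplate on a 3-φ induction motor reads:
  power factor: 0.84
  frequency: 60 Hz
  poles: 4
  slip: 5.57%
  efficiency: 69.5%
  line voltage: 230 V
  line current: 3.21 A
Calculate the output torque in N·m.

4.19 N·m

P_in = √3·V·I·cosφ = 1.732 × 230 × 3.21 × 0.84 = 1074 W
P_out = η·P_in = 0.695 × 1074 = 746 W
n_s = 120×60/4 = 1800 rpm; n = 1800×(1−0.0557) = 1700 rpm
ω = 2π×1700/60 = 178 rad/s
τ = P_out/ω = 746/178 = 4.19 N·m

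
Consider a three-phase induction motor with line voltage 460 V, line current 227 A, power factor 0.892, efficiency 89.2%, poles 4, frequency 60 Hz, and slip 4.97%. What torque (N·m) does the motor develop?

803 N·m

P_in = √3·V·I·cosφ = 1.732 × 460 × 227 × 0.892 = 161323 W
P_out = η·P_in = 0.892 × 161323 = 143900 W
n_s = 120×60/4 = 1800 rpm; n = 1800×(1−0.0497) = 1711 rpm
ω = 2π×1711/60 = 179.2 rad/s
τ = P_out/ω = 143900/179.2 = 803 N·m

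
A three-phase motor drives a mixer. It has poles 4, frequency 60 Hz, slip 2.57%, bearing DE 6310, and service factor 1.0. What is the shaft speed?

n_s = 120f/p = 120×60/4 = 1800 rpm
n = n_s(1 − s) = 1800 × (1 − 0.0257) = 1754 rpm

1754 rpm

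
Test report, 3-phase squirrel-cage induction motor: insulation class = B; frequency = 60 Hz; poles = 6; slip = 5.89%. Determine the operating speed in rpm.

n_s = 120f/p = 120×60/6 = 1200 rpm
n = n_s(1 − s) = 1200 × (1 − 0.0589) = 1129 rpm

1129 rpm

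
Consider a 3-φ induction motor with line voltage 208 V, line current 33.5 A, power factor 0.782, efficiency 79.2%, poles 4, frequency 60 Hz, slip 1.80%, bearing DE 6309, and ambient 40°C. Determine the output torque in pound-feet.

29.8 lb·ft

P_in = √3·V·I·cosφ = 1.732 × 208 × 33.5 × 0.782 = 9438 W
P_out = η·P_in = 0.792 × 9438 = 7475 W
n_s = 120×60/4 = 1800 rpm; n = 1800×(1−0.018) = 1768 rpm
ω = 2π×1768/60 = 185.1 rad/s
τ = P_out/ω = 7475/185.1 = 40.38 N·m
In lb·ft: 40.38/1.356 = 29.8 lb·ft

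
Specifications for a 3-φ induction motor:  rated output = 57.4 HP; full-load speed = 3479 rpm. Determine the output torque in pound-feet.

86.7 lb·ft

P_out = 57.4 × 746 = 42820 W
ω = 2π × 3479/60 = 364.3 rad/s
τ = P_out/ω = 42820/364.3 = 117.5 N·m
In lb·ft: 117.5/1.356 = 86.7 lb·ft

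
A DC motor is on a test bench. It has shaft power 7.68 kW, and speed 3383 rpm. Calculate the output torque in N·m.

ω = 2π × 3383/60 = 354.3 rad/s
τ = P/ω = 7680/354.3 = 21.7 N·m

21.7 N·m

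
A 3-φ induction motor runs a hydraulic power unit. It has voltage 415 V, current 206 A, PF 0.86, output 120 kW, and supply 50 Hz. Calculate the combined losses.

P_in = √3·V·I·cosφ = 1.732×415×206×0.86 = 127339 W
P_out = 120000 W
Losses = P_in − P_out = 127339 − 120000 = 7339 W

7.34 kW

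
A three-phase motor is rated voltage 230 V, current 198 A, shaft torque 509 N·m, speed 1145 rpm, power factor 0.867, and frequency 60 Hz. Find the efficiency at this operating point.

ω = 2π × 1145/60 = 119.9 rad/s; P_out = τω = 509 × 119.9 = 61029 W
P_in = √3·V_L·I_L·cosφ = 1.732 × 230 × 198 × 0.867 = 68385 W
η = P_out / P_in = 61029 / 68385 = 0.892 = 89.2%

89.2 %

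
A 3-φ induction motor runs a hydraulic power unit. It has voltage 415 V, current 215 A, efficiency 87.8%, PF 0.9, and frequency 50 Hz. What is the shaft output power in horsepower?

164 HP

P_in = √3·V·I·cosφ = 1.732 × 415 × 215 × 0.9 = 139084 W
P_out = η·P_in = 0.878 × 139084 = 122116 W
= 122116/746 = 164 HP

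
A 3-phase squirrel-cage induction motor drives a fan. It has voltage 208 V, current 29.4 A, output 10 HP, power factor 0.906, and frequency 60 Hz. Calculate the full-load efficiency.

77.7 %

P_out = 10 × 746 = 7460 W
P_in = √3·V_L·I_L·cosφ = 1.732 × 208 × 29.4 × 0.906 = 9596 W
η = P_out / P_in = 7460 / 9596 = 0.777 = 77.7%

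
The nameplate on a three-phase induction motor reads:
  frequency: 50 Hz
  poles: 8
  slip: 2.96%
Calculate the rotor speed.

728 rpm

n_s = 120f/p = 120×50/8 = 750 rpm
n = n_s(1 − s) = 750 × (1 − 0.0296) = 728 rpm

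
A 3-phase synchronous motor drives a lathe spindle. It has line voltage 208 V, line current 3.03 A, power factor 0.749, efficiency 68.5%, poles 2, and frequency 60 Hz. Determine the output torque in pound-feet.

1.1 lb·ft

P_in = √3·V·I·cosφ = 1.732 × 208 × 3.03 × 0.749 = 818 W
P_out = η·P_in = 0.685 × 818 = 560 W
n = n_s = 120×60/2 = 3600 rpm (synchronous)
ω = 2π×3600/60 = 377 rad/s
τ = P_out/ω = 560/377 = 1.485 N·m
In lb·ft: 1.485/1.356 = 1.1 lb·ft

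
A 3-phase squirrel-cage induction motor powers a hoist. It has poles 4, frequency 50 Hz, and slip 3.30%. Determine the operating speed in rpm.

1450 rpm

n_s = 120f/p = 120×50/4 = 1500 rpm
n = n_s(1 − s) = 1500 × (1 − 0.033) = 1450 rpm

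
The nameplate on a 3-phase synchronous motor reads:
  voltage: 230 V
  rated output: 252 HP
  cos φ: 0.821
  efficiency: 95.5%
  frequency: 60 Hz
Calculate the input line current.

P_out = 252 × 746 = 187992 W
P_in = P_out / η = 187992 / 0.955 = 196850 W
I_L = P_in / (√3·V_L·cosφ) = 196850 / (1.732 × 230 × 0.821) = 602 A

602 A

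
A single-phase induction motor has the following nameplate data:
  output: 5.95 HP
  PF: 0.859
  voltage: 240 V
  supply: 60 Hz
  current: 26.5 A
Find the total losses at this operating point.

1020 W

P_in = V·I·cosφ = 240×26.5×0.859 = 5463 W
P_out = 5.95×746 = 4439 W
Losses = P_in − P_out = 5463 − 4439 = 1024 W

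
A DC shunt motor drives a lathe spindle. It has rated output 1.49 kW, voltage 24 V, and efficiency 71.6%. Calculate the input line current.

86.7 A

P_out = 1.49 kW = 1490 W
P_in = P_out / η = 1490 / 0.716 = 2081 W
I = P_in / V = 2081 / 24 = 86.7 A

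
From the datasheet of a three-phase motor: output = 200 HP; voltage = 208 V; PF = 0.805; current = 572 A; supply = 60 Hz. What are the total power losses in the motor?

P_in = √3·V·I·cosφ = 1.732×208×572×0.805 = 165883 W
P_out = 200×746 = 149200 W
Losses = P_in − P_out = 165883 − 149200 = 16683 W

16.7 kW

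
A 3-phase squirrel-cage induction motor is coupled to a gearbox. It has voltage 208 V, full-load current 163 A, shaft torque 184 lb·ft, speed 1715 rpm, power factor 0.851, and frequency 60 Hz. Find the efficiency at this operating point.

89.7 %

τ = 184 lb·ft × 1.356 = 249.5 N·m
ω = 2π × 1715/60 = 179.6 rad/s; P_out = τω = 249.5 × 179.6 = 44810 W
P_in = √3·V_L·I_L·cosφ = 1.732 × 208 × 163 × 0.851 = 49972 W
η = P_out / P_in = 44810 / 49972 = 0.897 = 89.7%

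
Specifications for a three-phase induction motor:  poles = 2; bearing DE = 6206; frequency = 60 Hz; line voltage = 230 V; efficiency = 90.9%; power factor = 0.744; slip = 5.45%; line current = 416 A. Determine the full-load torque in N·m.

P_in = √3·V·I·cosφ = 1.732 × 230 × 416 × 0.744 = 123294 W
P_out = η·P_in = 0.909 × 123294 = 112074 W
n_s = 120×60/2 = 3600 rpm; n = 3600×(1−0.0545) = 3404 rpm
ω = 2π×3404/60 = 356.5 rad/s
τ = P_out/ω = 112074/356.5 = 314 N·m

314 N·m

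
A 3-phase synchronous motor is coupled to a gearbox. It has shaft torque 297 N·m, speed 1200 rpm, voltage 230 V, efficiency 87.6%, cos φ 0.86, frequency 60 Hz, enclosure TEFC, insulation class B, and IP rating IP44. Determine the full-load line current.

ω = 2π×1200/60 = 125.7 rad/s; P_out = τω = 297 × 125.7 = 37333 W
P_in = P_out / η = 37333 / 0.876 = 42618 W
I_L = P_in / (√3·V_L·cosφ) = 42618 / (1.732 × 230 × 0.86) = 124 A

124 A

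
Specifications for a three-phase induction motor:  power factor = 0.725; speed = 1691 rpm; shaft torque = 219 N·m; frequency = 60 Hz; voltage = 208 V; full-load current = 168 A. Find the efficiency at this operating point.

ω = 2π × 1691/60 = 177.1 rad/s; P_out = τω = 219 × 177.1 = 38785 W
P_in = √3·V_L·I_L·cosφ = 1.732 × 208 × 168 × 0.725 = 43879 W
η = P_out / P_in = 38785 / 43879 = 0.884 = 88.4%

88.4 %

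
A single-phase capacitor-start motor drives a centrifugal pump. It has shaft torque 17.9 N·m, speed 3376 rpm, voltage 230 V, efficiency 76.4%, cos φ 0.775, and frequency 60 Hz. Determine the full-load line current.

ω = 2π×3376/60 = 353.5 rad/s; P_out = τω = 17.9 × 353.5 = 6328 W
P_in = P_out / η = 6328 / 0.764 = 8283 W
I = P_in / (V·cosφ) = 8283 / (230 × 0.775) = 46.5 A

46.5 A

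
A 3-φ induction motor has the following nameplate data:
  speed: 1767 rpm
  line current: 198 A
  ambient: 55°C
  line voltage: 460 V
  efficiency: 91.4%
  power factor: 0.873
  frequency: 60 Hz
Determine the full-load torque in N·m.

P_in = √3·V·I·cosφ = 1.732 × 460 × 198 × 0.873 = 137716 W
P_out = η·P_in = 0.914 × 137716 = 125872 W
n = 1767 rpm
ω = 2π×1767/60 = 185 rad/s
τ = P_out/ω = 125872/185 = 680 N·m

680 N·m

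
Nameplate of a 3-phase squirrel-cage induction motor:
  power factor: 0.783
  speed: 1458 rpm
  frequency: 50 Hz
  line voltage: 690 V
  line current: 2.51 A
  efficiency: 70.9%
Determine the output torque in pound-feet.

8.04 lb·ft

P_in = √3·V·I·cosφ = 1.732 × 690 × 2.51 × 0.783 = 2349 W
P_out = η·P_in = 0.709 × 2349 = 1665 W
n = 1458 rpm
ω = 2π×1458/60 = 152.7 rad/s
τ = P_out/ω = 1665/152.7 = 10.9 N·m
In lb·ft: 10.9/1.356 = 8.04 lb·ft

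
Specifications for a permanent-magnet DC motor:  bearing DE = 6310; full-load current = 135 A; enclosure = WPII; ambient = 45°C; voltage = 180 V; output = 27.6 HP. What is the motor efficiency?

84.7 %

P_out = 27.6 × 746 = 20590 W
P_in = V·I = 180 × 135 = 24300 W
η = P_out / P_in = 20590 / 24300 = 0.847 = 84.7%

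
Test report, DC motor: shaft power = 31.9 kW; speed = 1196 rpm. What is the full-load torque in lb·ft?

ω = 2π × 1196/60 = 125.2 rad/s
τ = P/ω = 31900/125.2 = 254.8 N·m
In lb·ft: 254.8/1.356 = 188 lb·ft

188 lb·ft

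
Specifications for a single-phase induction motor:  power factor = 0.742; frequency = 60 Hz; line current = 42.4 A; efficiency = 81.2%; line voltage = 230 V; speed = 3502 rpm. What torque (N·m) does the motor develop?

P_in = V·I·cosφ = 230 × 42.4 × 0.742 = 7236 W
P_out = η·P_in = 0.812 × 7236 = 5876 W
n = 3502 rpm
ω = 2π×3502/60 = 366.7 rad/s
τ = P_out/ω = 5876/366.7 = 16 N·m

16 N·m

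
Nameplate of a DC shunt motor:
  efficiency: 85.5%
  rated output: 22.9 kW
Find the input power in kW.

P_out = 22900 W
P_in = P_out/η = 22900/0.855 = 26784 W = 26.8 kW

26.8 kW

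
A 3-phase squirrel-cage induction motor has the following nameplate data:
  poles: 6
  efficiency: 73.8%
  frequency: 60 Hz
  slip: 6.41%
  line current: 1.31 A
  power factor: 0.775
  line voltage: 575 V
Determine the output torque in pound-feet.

4.68 lb·ft

P_in = √3·V·I·cosφ = 1.732 × 575 × 1.31 × 0.775 = 1011 W
P_out = η·P_in = 0.738 × 1011 = 746 W
n_s = 120×60/6 = 1200 rpm; n = 1200×(1−0.0641) = 1123 rpm
ω = 2π×1123/60 = 117.6 rad/s
τ = P_out/ω = 746/117.6 = 6.344 N·m
In lb·ft: 6.344/1.356 = 4.68 lb·ft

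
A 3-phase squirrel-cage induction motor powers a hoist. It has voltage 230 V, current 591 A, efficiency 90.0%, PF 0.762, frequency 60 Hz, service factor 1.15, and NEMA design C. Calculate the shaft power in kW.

P_in = √3·V·I·cosφ = 1.732 × 230 × 591 × 0.762 = 179398 W
P_out = η·P_in = 0.9 × 179398 = 161458 W

161 kW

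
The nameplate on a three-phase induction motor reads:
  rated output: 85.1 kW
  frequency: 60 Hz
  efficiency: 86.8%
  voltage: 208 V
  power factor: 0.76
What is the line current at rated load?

358 A

P_out = 85.1 kW = 85100 W
P_in = P_out / η = 85100 / 0.868 = 98041 W
I_L = P_in / (√3·V_L·cosφ) = 98041 / (1.732 × 208 × 0.76) = 358 A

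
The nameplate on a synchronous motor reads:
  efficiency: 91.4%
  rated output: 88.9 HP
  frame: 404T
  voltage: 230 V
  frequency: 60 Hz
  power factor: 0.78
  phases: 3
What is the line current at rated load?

P_out = 88.9 × 746 = 66319 W
P_in = P_out / η = 66319 / 0.914 = 72559 W
I_L = P_in / (√3·V_L·cosφ) = 72559 / (1.732 × 230 × 0.78) = 234 A

234 A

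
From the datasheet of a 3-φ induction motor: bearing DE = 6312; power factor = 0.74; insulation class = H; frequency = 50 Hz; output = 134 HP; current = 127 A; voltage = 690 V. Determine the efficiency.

P_out = 134 × 746 = 99964 W
P_in = √3·V_L·I_L·cosφ = 1.732 × 690 × 127 × 0.74 = 112314 W
η = P_out / P_in = 99964 / 112314 = 0.890 = 89.0%

89.0 %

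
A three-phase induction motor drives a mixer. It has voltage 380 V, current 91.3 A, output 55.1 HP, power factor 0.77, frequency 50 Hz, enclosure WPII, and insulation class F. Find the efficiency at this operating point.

P_out = 55.1 × 746 = 41105 W
P_in = √3·V_L·I_L·cosφ = 1.732 × 380 × 91.3 × 0.77 = 46269 W
η = P_out / P_in = 41105 / 46269 = 0.888 = 88.8%

88.8 %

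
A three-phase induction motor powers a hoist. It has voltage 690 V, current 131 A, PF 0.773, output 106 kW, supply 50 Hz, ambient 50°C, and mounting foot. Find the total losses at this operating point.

15 kW

P_in = √3·V·I·cosφ = 1.732×690×131×0.773 = 121017 W
P_out = 106000 W
Losses = P_in − P_out = 121017 − 106000 = 15017 W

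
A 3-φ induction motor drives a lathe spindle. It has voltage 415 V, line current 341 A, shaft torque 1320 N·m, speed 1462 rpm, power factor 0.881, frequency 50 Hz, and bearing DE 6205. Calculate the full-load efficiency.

ω = 2π × 1462/60 = 153.1 rad/s; P_out = τω = 1320 × 153.1 = 202092 W
P_in = √3·V_L·I_L·cosφ = 1.732 × 415 × 341 × 0.881 = 215937 W
η = P_out / P_in = 202092 / 215937 = 0.936 = 93.6%

93.6 %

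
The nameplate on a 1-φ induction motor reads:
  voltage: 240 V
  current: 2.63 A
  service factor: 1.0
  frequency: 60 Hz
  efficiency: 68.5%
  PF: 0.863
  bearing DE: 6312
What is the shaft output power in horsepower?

P_in = V·I·cosφ = 240 × 2.63 × 0.863 = 545 W
P_out = η·P_in = 0.685 × 545 = 373 W
= 373/746 = 0.5 HP

0.5 HP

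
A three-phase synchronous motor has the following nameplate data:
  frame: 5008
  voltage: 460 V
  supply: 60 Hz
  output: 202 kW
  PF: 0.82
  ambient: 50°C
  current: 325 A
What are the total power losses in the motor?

10300 W

P_in = √3·V·I·cosφ = 1.732×460×325×0.82 = 212326 W
P_out = 202000 W
Losses = P_in − P_out = 212326 − 202000 = 10326 W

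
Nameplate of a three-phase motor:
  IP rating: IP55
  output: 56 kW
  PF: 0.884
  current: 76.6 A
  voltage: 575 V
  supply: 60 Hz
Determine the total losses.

P_in = √3·V·I·cosφ = 1.732×575×76.6×0.884 = 67437 W
P_out = 56000 W
Losses = P_in − P_out = 67437 − 56000 = 11437 W

11.4 kW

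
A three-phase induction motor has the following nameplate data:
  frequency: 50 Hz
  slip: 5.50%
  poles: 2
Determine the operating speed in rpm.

2835 rpm

n_s = 120f/p = 120×50/2 = 3000 rpm
n = n_s(1 − s) = 3000 × (1 − 0.055) = 2835 rpm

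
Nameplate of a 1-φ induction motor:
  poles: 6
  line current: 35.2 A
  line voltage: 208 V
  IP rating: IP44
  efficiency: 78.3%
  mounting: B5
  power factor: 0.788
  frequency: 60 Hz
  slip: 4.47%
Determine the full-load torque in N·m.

P_in = V·I·cosφ = 208 × 35.2 × 0.788 = 5769 W
P_out = η·P_in = 0.783 × 5769 = 4517 W
n_s = 120×60/6 = 1200 rpm; n = 1200×(1−0.0447) = 1146 rpm
ω = 2π×1146/60 = 120 rad/s
τ = P_out/ω = 4517/120 = 37.6 N·m

37.6 N·m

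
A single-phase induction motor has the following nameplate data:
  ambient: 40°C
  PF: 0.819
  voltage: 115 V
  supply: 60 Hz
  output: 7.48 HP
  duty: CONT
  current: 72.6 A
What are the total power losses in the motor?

P_in = V·I·cosφ = 115×72.6×0.819 = 6838 W
P_out = 7.48×746 = 5580 W
Losses = P_in − P_out = 6838 − 5580 = 1258 W

1260 W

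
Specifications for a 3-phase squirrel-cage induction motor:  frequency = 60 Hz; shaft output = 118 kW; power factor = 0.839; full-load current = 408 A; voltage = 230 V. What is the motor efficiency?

P_out = 118 kW = 118000 W
P_in = √3·V_L·I_L·cosφ = 1.732 × 230 × 408 × 0.839 = 136363 W
η = P_out / P_in = 118000 / 136363 = 0.865 = 86.5%

86.5 %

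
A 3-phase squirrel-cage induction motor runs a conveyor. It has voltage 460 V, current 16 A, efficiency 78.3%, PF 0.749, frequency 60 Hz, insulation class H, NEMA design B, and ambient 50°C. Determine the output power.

P_in = √3·V·I·cosφ = 1.732 × 460 × 16 × 0.749 = 9548 W
P_out = η·P_in = 0.783 × 9548 = 7476 W

7.48 kW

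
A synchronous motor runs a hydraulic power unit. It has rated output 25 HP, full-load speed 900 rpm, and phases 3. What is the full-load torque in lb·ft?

P_out = 25 × 746 = 18650 W
ω = 2π × 900/60 = 94.25 rad/s
τ = P_out/ω = 18650/94.25 = 197.9 N·m
In lb·ft: 197.9/1.356 = 146 lb·ft

146 lb·ft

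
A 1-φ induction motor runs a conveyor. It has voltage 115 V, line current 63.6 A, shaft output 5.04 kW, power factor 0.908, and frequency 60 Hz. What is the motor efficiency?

75.9 %

P_out = 5.04 kW = 5040 W
P_in = V·I·cosφ = 115 × 63.6 × 0.908 = 6641 W
η = P_out / P_in = 5040 / 6641 = 0.759 = 75.9%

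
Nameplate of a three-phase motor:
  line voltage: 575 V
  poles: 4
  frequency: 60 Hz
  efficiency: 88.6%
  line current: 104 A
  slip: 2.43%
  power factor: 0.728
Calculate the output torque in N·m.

P_in = √3·V·I·cosφ = 1.732 × 575 × 104 × 0.728 = 75402 W
P_out = η·P_in = 0.886 × 75402 = 66806 W
n_s = 120×60/4 = 1800 rpm; n = 1800×(1−0.0243) = 1756 rpm
ω = 2π×1756/60 = 183.9 rad/s
τ = P_out/ω = 66806/183.9 = 363 N·m

363 N·m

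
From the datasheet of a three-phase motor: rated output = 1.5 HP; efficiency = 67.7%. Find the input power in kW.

1.65 kW

P_out = 1.5 × 746 = 1119 W
P_in = P_out/η = 1119/0.677 = 1653 W = 1.65 kW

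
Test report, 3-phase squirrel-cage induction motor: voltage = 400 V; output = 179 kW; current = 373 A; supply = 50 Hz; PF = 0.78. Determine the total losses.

P_in = √3·V·I·cosφ = 1.732×400×373×0.78 = 201563 W
P_out = 179000 W
Losses = P_in − P_out = 201563 − 179000 = 22563 W

22.6 kW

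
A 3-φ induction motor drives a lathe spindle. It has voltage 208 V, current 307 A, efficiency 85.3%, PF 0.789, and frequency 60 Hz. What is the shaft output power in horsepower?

99.8 HP

P_in = √3·V·I·cosφ = 1.732 × 208 × 307 × 0.789 = 87262 W
P_out = η·P_in = 0.853 × 87262 = 74434 W
= 74434/746 = 99.8 HP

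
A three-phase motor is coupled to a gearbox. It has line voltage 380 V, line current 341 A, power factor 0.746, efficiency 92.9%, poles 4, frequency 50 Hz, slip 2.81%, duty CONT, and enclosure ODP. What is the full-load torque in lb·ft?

751 lb·ft

P_in = √3·V·I·cosφ = 1.732 × 380 × 341 × 0.746 = 167427 W
P_out = η·P_in = 0.929 × 167427 = 155540 W
n_s = 120×50/4 = 1500 rpm; n = 1500×(1−0.0281) = 1458 rpm
ω = 2π×1458/60 = 152.7 rad/s
τ = P_out/ω = 155540/152.7 = 1019 N·m
In lb·ft: 1019/1.356 = 751 lb·ft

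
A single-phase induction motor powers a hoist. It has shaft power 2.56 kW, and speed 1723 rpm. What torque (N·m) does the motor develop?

14.2 N·m

ω = 2π × 1723/60 = 180.4 rad/s
τ = P/ω = 2560/180.4 = 14.2 N·m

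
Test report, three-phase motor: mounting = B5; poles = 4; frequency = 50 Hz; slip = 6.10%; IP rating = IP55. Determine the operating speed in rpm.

1408 rpm

n_s = 120f/p = 120×50/4 = 1500 rpm
n = n_s(1 − s) = 1500 × (1 − 0.061) = 1408 rpm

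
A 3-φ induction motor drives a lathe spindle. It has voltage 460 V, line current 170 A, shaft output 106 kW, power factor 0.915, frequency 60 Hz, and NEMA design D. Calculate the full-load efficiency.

P_out = 106 kW = 106000 W
P_in = √3·V_L·I_L·cosφ = 1.732 × 460 × 170 × 0.915 = 123930 W
η = P_out / P_in = 106000 / 123930 = 0.855 = 85.5%

85.5 %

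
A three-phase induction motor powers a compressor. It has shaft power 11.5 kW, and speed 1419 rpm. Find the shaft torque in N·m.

ω = 2π × 1419/60 = 148.6 rad/s
τ = P/ω = 11500/148.6 = 77.4 N·m

77.4 N·m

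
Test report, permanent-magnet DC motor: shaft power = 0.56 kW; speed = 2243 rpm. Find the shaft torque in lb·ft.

ω = 2π × 2243/60 = 234.9 rad/s
τ = P/ω = 560/234.9 = 2.384 N·m
In lb·ft: 2.384/1.356 = 1.76 lb·ft

1.76 lb·ft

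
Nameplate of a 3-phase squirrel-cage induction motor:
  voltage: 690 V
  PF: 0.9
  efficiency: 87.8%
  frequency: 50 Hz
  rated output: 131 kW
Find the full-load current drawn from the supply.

P_out = 131 kW = 131000 W
P_in = P_out / η = 131000 / 0.878 = 149203 W
I_L = P_in / (√3·V_L·cosφ) = 149203 / (1.732 × 690 × 0.9) = 139 A

139 A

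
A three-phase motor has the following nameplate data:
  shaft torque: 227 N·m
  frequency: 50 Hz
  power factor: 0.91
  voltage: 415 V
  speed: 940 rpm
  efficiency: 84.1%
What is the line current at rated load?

40.6 A

ω = 2π×940/60 = 98.44 rad/s; P_out = τω = 227 × 98.44 = 22346 W
P_in = P_out / η = 22346 / 0.841 = 26571 W
I_L = P_in / (√3·V_L·cosφ) = 26571 / (1.732 × 415 × 0.91) = 40.6 A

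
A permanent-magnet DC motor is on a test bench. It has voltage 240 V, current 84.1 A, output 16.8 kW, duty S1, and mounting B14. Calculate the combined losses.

3.38 kW

P_in = V·I = 240×84.1 = 20184 W
P_out = 16800 W
Losses = P_in − P_out = 20184 − 16800 = 3384 W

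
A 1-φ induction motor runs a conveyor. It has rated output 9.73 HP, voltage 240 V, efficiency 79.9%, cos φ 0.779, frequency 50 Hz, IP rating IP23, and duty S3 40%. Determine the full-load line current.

P_out = 9.73 × 746 = 7259 W
P_in = P_out / η = 7259 / 0.799 = 9085 W
I = P_in / (V·cosφ) = 9085 / (240 × 0.779) = 48.6 A

48.6 A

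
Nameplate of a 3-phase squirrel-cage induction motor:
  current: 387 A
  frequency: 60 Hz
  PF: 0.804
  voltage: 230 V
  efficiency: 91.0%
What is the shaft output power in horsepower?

151 HP

P_in = √3·V·I·cosφ = 1.732 × 230 × 387 × 0.804 = 123949 W
P_out = η·P_in = 0.91 × 123949 = 112794 W
= 112794/746 = 151 HP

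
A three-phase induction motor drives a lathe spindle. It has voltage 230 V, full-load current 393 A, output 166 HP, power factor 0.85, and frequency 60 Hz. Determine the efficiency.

P_out = 166 × 746 = 123836 W
P_in = √3·V_L·I_L·cosφ = 1.732 × 230 × 393 × 0.85 = 133072 W
η = P_out / P_in = 123836 / 133072 = 0.931 = 93.1%

93.1 %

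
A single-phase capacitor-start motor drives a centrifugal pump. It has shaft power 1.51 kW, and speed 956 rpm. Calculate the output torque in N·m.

ω = 2π × 956/60 = 100.1 rad/s
τ = P/ω = 1510/100.1 = 15.1 N·m

15.1 N·m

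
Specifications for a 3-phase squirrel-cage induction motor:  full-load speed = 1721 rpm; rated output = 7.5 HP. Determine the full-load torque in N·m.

31 N·m

P_out = 7.5 × 746 = 5595 W
ω = 2π × 1721/60 = 180.2 rad/s
τ = P_out/ω = 5595/180.2 = 31 N·m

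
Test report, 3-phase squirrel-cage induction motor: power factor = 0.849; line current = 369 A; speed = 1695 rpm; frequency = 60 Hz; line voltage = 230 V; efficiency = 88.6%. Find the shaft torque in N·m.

P_in = √3·V·I·cosφ = 1.732 × 230 × 369 × 0.849 = 124799 W
P_out = η·P_in = 0.886 × 124799 = 110572 W
n = 1695 rpm
ω = 2π×1695/60 = 177.5 rad/s
τ = P_out/ω = 110572/177.5 = 623 N·m

623 N·m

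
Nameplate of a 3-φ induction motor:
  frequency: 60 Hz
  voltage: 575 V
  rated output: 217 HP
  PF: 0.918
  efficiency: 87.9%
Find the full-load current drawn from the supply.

P_out = 217 × 746 = 161882 W
P_in = P_out / η = 161882 / 0.879 = 184166 W
I_L = P_in / (√3·V_L·cosφ) = 184166 / (1.732 × 575 × 0.918) = 201 A

201 A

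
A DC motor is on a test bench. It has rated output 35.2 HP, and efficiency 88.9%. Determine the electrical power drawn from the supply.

P_out = 35.2 × 746 = 26259 W
P_in = P_out/η = 26259/0.889 = 29538 W = 29.5 kW

29.5 kW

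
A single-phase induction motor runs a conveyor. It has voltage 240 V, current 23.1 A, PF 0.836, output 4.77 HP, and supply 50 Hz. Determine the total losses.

1.08 kW

P_in = V·I·cosφ = 240×23.1×0.836 = 4635 W
P_out = 4.77×746 = 3558 W
Losses = P_in − P_out = 4635 − 3558 = 1077 W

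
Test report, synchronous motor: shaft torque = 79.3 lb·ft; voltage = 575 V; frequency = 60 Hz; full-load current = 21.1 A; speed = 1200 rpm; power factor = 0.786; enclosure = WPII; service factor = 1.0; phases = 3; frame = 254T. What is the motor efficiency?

τ = 79.3 lb·ft × 1.356 = 107.5 N·m
ω = 2π × 1200/60 = 125.7 rad/s; P_out = τω = 107.5 × 125.7 = 13513 W
P_in = √3·V_L·I_L·cosφ = 1.732 × 575 × 21.1 × 0.786 = 16517 W
η = P_out / P_in = 13513 / 16517 = 0.818 = 81.8%

81.8 %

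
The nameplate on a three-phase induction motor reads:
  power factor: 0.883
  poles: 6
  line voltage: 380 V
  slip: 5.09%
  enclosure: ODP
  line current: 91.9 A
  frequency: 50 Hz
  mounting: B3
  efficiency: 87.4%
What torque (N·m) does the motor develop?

P_in = √3·V·I·cosφ = 1.732 × 380 × 91.9 × 0.883 = 53408 W
P_out = η·P_in = 0.874 × 53408 = 46679 W
n_s = 120×50/6 = 1000 rpm; n = 1000×(1−0.0509) = 949 rpm
ω = 2π×949/60 = 99.38 rad/s
τ = P_out/ω = 46679/99.38 = 470 N·m

470 N·m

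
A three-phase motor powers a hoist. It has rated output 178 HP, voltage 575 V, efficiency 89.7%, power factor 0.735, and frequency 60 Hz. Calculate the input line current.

202 A

P_out = 178 × 746 = 132788 W
P_in = P_out / η = 132788 / 0.897 = 148036 W
I_L = P_in / (√3·V_L·cosφ) = 148036 / (1.732 × 575 × 0.735) = 202 A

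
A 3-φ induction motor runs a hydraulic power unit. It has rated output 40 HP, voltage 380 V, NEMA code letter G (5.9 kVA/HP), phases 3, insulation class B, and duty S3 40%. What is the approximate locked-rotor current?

S_LR = 5.9 × 40 = 236 kVA
I_LR = S_LR/(√3·V_L) = 236000/(1.732×380) = 359 A

359 A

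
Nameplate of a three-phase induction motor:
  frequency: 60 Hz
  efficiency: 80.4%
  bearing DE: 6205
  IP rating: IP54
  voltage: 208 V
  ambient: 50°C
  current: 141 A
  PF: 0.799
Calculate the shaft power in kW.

32.6 kW

P_in = √3·V·I·cosφ = 1.732 × 208 × 141 × 0.799 = 40586 W
P_out = η·P_in = 0.804 × 40586 = 32631 W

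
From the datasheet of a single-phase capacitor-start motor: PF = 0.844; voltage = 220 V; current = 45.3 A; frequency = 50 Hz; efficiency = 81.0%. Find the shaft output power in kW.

P_in = V·I·cosφ = 220 × 45.3 × 0.844 = 8411 W
P_out = η·P_in = 0.81 × 8411 = 6813 W

6.81 kW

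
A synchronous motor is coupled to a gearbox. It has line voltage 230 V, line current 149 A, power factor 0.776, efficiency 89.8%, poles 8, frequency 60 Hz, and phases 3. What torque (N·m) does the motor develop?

P_in = √3·V·I·cosφ = 1.732 × 230 × 149 × 0.776 = 46060 W
P_out = η·P_in = 0.898 × 46060 = 41362 W
n = n_s = 120×60/8 = 900 rpm (synchronous)
ω = 2π×900/60 = 94.25 rad/s
τ = P_out/ω = 41362/94.25 = 439 N·m

439 N·m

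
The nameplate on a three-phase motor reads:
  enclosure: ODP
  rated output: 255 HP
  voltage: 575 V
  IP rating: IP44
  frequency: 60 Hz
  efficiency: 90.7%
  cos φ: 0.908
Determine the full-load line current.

P_out = 255 × 746 = 190230 W
P_in = P_out / η = 190230 / 0.907 = 209735 W
I_L = P_in / (√3·V_L·cosφ) = 209735 / (1.732 × 575 × 0.908) = 232 A

232 A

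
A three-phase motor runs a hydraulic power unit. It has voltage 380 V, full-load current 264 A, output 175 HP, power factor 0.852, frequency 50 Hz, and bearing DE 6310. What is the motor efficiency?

P_out = 175 × 746 = 130550 W
P_in = √3·V_L·I_L·cosφ = 1.732 × 380 × 264 × 0.852 = 148039 W
η = P_out / P_in = 130550 / 148039 = 0.882 = 88.2%

88.2 %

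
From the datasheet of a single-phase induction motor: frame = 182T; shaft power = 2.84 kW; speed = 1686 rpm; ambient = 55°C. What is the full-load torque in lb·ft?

ω = 2π × 1686/60 = 176.6 rad/s
τ = P/ω = 2840/176.6 = 16.08 N·m
In lb·ft: 16.08/1.356 = 11.9 lb·ft

11.9 lb·ft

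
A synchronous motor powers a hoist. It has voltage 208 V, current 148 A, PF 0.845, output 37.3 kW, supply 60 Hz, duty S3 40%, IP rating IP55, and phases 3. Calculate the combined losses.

7.75 kW

P_in = √3·V·I·cosφ = 1.732×208×148×0.845 = 45054 W
P_out = 37300 W
Losses = P_in − P_out = 45054 − 37300 = 7754 W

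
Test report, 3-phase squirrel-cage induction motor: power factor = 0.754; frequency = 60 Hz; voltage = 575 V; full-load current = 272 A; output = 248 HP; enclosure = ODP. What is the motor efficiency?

90.6 %

P_out = 248 × 746 = 185008 W
P_in = √3·V_L·I_L·cosφ = 1.732 × 575 × 272 × 0.754 = 204247 W
η = P_out / P_in = 185008 / 204247 = 0.906 = 90.6%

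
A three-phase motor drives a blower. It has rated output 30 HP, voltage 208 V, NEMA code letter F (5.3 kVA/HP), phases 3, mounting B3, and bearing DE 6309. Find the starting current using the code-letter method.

441 A

S_LR = 5.3 × 30 = 159 kVA
I_LR = S_LR/(√3·V_L) = 159000/(1.732×208) = 441 A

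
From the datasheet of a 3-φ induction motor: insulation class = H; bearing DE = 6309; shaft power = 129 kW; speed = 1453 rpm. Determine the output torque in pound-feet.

625 lb·ft

ω = 2π × 1453/60 = 152.2 rad/s
τ = P/ω = 129000/152.2 = 847.6 N·m
In lb·ft: 847.6/1.356 = 625 lb·ft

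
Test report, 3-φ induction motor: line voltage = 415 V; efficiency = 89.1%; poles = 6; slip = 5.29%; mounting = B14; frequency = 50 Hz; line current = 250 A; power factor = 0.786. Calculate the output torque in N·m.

P_in = √3·V·I·cosφ = 1.732 × 415 × 250 × 0.786 = 141240 W
P_out = η·P_in = 0.891 × 141240 = 125845 W
n_s = 120×50/6 = 1000 rpm; n = 1000×(1−0.0529) = 947 rpm
ω = 2π×947/60 = 99.17 rad/s
τ = P_out/ω = 125845/99.17 = 1270 N·m

1270 N·m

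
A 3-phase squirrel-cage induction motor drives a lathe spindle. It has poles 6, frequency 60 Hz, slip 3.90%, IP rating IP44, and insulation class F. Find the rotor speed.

n_s = 120f/p = 120×60/6 = 1200 rpm
n = n_s(1 − s) = 1200 × (1 − 0.039) = 1153 rpm

1153 rpm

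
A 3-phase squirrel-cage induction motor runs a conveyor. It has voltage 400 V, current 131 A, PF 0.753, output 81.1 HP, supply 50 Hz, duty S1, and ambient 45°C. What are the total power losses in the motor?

P_in = √3·V·I·cosφ = 1.732×400×131×0.753 = 68340 W
P_out = 81.1×746 = 60501 W
Losses = P_in − P_out = 68340 − 60501 = 7839 W

7.84 kW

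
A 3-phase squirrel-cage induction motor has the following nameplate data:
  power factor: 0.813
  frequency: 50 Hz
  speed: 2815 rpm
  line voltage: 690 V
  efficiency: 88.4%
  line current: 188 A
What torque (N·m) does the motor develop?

P_in = √3·V·I·cosφ = 1.732 × 690 × 188 × 0.813 = 182661 W
P_out = η·P_in = 0.884 × 182661 = 161472 W
n = 2815 rpm
ω = 2π×2815/60 = 294.8 rad/s
τ = P_out/ω = 161472/294.8 = 548 N·m

548 N·m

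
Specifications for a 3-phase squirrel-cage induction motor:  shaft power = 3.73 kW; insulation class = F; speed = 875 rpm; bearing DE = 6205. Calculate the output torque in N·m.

ω = 2π × 875/60 = 91.63 rad/s
τ = P/ω = 3730/91.63 = 40.7 N·m

40.7 N·m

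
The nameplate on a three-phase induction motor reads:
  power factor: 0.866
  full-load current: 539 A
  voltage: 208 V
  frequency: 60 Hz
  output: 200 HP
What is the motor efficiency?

P_out = 200 × 746 = 149200 W
P_in = √3·V_L·I_L·cosφ = 1.732 × 208 × 539 × 0.866 = 168158 W
η = P_out / P_in = 149200 / 168158 = 0.887 = 88.7%

88.7 %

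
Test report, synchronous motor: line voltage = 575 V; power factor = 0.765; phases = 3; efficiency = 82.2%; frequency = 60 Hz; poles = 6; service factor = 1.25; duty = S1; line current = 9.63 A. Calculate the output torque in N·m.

48 N·m

P_in = √3·V·I·cosφ = 1.732 × 575 × 9.63 × 0.765 = 7337 W
P_out = η·P_in = 0.822 × 7337 = 6031 W
n = n_s = 120×60/6 = 1200 rpm (synchronous)
ω = 2π×1200/60 = 125.7 rad/s
τ = P_out/ω = 6031/125.7 = 48 N·m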